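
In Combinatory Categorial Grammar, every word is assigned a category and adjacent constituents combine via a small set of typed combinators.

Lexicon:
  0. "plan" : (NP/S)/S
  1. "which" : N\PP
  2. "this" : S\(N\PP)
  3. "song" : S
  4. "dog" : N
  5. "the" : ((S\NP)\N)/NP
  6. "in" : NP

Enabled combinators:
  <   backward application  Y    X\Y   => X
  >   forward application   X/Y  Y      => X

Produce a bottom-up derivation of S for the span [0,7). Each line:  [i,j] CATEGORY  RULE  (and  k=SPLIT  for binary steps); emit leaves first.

[0,7] S   <
  [0,4] NP   >
    [0,3] NP/S   >
      [0,1] "plan" : (NP/S)/S
      [1,3] S   <
        [1,2] "which" : N\PP
        [2,3] "this" : S\(N\PP)
    [3,4] "song" : S
  [4,7] S\NP   <
    [4,5] "dog" : N
    [5,7] (S\NP)\N   >
      [5,6] "the" : ((S\NP)\N)/NP
      [6,7] "in" : NP

[0,1] (NP/S)/S  lex  "plan"
[1,2] N\PP  lex  "which"
[2,3] S\(N\PP)  lex  "this"
[1,3] S  <  k=2
[0,3] NP/S  >  k=1
[3,4] S  lex  "song"
[0,4] NP  >  k=3
[4,5] N  lex  "dog"
[5,6] ((S\NP)\N)/NP  lex  "the"
[6,7] NP  lex  "in"
[5,7] (S\NP)\N  >  k=6
[4,7] S\NP  <  k=5
[0,7] S  <  k=4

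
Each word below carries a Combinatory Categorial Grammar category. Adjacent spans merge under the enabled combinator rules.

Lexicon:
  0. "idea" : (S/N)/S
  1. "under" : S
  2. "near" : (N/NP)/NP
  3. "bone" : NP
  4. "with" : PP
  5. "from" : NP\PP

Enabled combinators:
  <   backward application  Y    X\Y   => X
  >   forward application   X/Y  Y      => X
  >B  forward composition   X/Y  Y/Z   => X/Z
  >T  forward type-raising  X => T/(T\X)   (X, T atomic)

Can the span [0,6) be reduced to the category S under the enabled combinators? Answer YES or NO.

YES

[0,6] S   >
  [0,2] S/N   >
    [0,1] "idea" : (S/N)/S
    [1,2] "under" : S
  [2,6] N   >
    [2,4] N/NP   >
      [2,3] "near" : (N/NP)/NP
      [3,4] "bone" : NP
    [4,6] NP   >
      [4,5] NP/(NP\PP)   >T
        [4,5] "with" : PP
      [5,6] "from" : NP\PP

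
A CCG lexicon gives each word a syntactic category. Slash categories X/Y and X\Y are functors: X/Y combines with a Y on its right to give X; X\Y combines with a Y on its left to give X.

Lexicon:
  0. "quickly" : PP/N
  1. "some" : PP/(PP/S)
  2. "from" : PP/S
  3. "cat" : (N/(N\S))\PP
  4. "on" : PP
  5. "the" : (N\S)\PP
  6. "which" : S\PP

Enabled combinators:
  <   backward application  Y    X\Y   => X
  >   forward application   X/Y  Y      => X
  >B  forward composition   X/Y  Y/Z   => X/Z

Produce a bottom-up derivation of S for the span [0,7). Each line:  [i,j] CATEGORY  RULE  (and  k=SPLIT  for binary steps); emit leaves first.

[0,1] PP/N  lex  "quickly"
[1,2] PP/(PP/S)  lex  "some"
[2,3] PP/S  lex  "from"
[1,3] PP  >  k=2
[3,4] (N/(N\S))\PP  lex  "cat"
[1,4] N/(N\S)  <  k=3
[4,5] PP  lex  "on"
[5,6] (N\S)\PP  lex  "the"
[4,6] N\S  <  k=5
[1,6] N  >  k=4
[0,6] PP  >  k=1
[6,7] S\PP  lex  "which"
[0,7] S  <  k=6

[0,7] S   <
  [0,6] PP   >
    [0,1] "quickly" : PP/N
    [1,6] N   >
      [1,4] N/(N\S)   <
        [1,3] PP   >
          [1,2] "some" : PP/(PP/S)
          [2,3] "from" : PP/S
        [3,4] "cat" : (N/(N\S))\PP
      [4,6] N\S   <
        [4,5] "on" : PP
        [5,6] "the" : (N\S)\PP
  [6,7] "which" : S\PP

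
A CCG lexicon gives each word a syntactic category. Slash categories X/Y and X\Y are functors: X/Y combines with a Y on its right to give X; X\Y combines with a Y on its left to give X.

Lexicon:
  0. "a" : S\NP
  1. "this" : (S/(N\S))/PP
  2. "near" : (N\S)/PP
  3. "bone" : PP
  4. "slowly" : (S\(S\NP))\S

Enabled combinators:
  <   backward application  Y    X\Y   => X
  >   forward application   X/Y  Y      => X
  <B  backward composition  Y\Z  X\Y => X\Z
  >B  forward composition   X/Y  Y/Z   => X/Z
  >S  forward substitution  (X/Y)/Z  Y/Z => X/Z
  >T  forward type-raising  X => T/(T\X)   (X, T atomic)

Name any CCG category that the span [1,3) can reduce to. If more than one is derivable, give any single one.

[0,5] S   <
  [0,1] "a" : S\NP
  [1,5] S\(S\NP)   <
    [1,4] S   >
      [1,3] S/PP   >S
        [1,2] "this" : (S/(N\S))/PP
        [2,3] "near" : (N\S)/PP
      [3,4] "bone" : PP
    [4,5] "slowly" : (S\(S\NP))\S

S/PP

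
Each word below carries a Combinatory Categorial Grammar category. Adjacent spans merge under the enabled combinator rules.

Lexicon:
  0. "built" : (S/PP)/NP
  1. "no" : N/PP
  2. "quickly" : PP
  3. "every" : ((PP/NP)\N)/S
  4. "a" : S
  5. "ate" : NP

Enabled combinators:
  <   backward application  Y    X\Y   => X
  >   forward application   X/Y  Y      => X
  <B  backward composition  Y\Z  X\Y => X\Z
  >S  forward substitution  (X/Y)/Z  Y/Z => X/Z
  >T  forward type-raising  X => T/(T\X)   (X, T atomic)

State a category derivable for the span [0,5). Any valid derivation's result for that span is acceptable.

S/NP

[0,6] S   >
  [0,5] S/NP   >S
    [0,1] "built" : (S/PP)/NP
    [1,5] PP/NP   <
      [1,3] N   >
        [1,2] "no" : N/PP
        [2,3] "quickly" : PP
      [3,5] (PP/NP)\N   >
        [3,4] "every" : ((PP/NP)\N)/S
        [4,5] "a" : S
  [5,6] "ate" : NP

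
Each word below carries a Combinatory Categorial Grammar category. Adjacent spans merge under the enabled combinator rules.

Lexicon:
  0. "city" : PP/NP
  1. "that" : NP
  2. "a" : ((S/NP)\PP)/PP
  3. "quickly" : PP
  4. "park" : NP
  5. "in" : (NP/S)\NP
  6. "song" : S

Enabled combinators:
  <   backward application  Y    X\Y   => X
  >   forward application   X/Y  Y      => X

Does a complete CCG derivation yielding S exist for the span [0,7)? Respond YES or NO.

YES

[0,7] S   >
  [0,4] S/NP   <
    [0,2] PP   >
      [0,1] "city" : PP/NP
      [1,2] "that" : NP
    [2,4] (S/NP)\PP   >
      [2,3] "a" : ((S/NP)\PP)/PP
      [3,4] "quickly" : PP
  [4,7] NP   >
    [4,6] NP/S   <
      [4,5] "park" : NP
      [5,6] "in" : (NP/S)\NP
    [6,7] "song" : S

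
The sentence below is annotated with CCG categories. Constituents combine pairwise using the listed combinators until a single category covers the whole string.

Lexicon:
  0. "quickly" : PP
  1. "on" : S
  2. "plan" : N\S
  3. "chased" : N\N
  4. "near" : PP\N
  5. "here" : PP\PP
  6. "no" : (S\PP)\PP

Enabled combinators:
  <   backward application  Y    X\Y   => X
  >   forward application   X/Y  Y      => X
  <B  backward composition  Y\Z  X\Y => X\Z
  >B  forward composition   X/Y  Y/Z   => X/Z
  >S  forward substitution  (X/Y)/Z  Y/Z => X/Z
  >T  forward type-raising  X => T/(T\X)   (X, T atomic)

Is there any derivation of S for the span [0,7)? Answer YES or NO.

YES

[0,7] S   <
  [0,1] "quickly" : PP
  [1,7] S\PP   <
    [1,6] PP   <
      [1,3] N   <
        [1,2] "on" : S
        [2,3] "plan" : N\S
      [3,6] PP\N   <B
        [3,4] "chased" : N\N
        [4,6] PP\N   <B
          [4,5] "near" : PP\N
          [5,6] "here" : PP\PP
    [6,7] "no" : (S\PP)\PP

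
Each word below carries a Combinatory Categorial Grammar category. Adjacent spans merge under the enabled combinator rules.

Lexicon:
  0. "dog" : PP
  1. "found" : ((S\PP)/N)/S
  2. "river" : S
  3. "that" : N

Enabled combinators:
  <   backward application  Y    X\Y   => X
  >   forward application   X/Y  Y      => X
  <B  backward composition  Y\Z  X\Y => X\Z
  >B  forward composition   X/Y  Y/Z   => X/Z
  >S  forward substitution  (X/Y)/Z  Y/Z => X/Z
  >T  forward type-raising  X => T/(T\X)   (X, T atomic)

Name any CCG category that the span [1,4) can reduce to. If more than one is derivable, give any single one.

[0,4] S   <
  [0,1] "dog" : PP
  [1,4] S\PP   >
    [1,3] (S\PP)/N   >
      [1,2] "found" : ((S\PP)/N)/S
      [2,3] "river" : S
    [3,4] "that" : N

S\PP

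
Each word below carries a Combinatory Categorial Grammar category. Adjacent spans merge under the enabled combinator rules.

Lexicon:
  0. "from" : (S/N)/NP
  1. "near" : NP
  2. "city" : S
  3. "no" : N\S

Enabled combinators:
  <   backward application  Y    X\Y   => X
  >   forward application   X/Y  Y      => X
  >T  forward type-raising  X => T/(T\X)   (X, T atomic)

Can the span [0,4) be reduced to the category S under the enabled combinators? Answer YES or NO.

YES

[0,4] S   >
  [0,2] S/N   >
    [0,1] "from" : (S/N)/NP
    [1,2] "near" : NP
  [2,4] N   >
    [2,3] N/(N\S)   >T
      [2,3] "city" : S
    [3,4] "no" : N\S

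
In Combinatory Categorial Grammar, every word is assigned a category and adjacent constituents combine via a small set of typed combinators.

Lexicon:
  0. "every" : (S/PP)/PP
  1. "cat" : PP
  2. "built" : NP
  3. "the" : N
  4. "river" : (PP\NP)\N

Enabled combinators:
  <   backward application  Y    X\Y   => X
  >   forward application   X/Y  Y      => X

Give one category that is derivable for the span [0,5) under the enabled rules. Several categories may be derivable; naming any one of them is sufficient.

[0,5] S   >
  [0,2] S/PP   >
    [0,1] "every" : (S/PP)/PP
    [1,2] "cat" : PP
  [2,5] PP   <
    [2,3] "built" : NP
    [3,5] PP\NP   <
      [3,4] "the" : N
      [4,5] "river" : (PP\NP)\N

S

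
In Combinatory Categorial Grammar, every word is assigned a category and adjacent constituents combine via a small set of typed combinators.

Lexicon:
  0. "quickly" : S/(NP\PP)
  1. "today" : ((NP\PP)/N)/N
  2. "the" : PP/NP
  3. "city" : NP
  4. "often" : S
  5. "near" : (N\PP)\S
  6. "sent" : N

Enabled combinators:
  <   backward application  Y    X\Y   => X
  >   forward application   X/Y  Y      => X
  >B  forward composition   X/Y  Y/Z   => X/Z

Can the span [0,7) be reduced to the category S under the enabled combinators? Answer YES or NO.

YES

[0,7] S   >
  [0,1] "quickly" : S/(NP\PP)
  [1,7] NP\PP   >
    [1,6] (NP\PP)/N   >
      [1,2] "today" : ((NP\PP)/N)/N
      [2,6] N   <
        [2,4] PP   >
          [2,3] "the" : PP/NP
          [3,4] "city" : NP
        [4,6] N\PP   <
          [4,5] "often" : S
          [5,6] "near" : (N\PP)\S
    [6,7] "sent" : N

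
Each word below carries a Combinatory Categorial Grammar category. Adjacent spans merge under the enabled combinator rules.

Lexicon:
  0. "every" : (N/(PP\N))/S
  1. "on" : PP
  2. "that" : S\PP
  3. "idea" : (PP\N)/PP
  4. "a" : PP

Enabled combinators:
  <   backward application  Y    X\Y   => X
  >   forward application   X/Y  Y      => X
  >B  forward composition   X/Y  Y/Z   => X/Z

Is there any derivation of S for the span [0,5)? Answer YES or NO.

NO

(N/(PP\N))/S PP S\PP (PP\N)/PP PP
CKY chart[0,5] = {N}; S ∉ chart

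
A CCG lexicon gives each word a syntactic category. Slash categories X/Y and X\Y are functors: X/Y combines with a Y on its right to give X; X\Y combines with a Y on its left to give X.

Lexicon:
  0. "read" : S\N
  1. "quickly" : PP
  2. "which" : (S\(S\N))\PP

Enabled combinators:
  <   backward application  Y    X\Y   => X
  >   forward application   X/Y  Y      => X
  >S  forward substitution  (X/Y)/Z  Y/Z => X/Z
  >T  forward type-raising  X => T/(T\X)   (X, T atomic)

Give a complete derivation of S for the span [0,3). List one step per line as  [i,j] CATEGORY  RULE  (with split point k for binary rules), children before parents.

[0,3] S   <
  [0,1] "read" : S\N
  [1,3] S\(S\N)   <
    [1,2] "quickly" : PP
    [2,3] "which" : (S\(S\N))\PP

[0,1] S\N  lex  "read"
[1,2] PP  lex  "quickly"
[2,3] (S\(S\N))\PP  lex  "which"
[1,3] S\(S\N)  <  k=2
[0,3] S  <  k=1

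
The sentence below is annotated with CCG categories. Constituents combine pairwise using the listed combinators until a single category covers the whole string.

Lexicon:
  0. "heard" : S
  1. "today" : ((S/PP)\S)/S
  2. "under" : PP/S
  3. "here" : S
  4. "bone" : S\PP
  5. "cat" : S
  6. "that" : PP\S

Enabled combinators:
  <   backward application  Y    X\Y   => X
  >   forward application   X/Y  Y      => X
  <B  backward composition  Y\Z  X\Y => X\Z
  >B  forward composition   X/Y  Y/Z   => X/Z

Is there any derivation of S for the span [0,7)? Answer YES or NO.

YES

[0,7] S   >
  [0,5] S/PP   <
    [0,1] "heard" : S
    [1,5] (S/PP)\S   >
      [1,2] "today" : ((S/PP)\S)/S
      [2,5] S   <
        [2,4] PP   >
          [2,3] "under" : PP/S
          [3,4] "here" : S
        [4,5] "bone" : S\PP
  [5,7] PP   <
    [5,6] "cat" : S
    [6,7] "that" : PP\S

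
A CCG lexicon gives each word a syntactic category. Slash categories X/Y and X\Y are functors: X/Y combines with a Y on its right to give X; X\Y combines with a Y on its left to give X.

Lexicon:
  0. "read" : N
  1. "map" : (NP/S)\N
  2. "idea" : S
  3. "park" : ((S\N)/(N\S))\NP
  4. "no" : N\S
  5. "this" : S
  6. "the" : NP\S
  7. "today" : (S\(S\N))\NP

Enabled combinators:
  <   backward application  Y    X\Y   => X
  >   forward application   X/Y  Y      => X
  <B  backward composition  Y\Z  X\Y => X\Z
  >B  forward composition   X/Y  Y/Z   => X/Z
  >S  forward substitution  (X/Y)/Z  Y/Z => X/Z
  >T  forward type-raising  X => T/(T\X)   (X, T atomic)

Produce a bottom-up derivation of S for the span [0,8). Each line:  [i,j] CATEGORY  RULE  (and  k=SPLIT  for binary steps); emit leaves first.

[0,8] S   <
  [0,5] S\N   >
    [0,4] (S\N)/(N\S)   <
      [0,3] NP   >
        [0,2] NP/S   <
          [0,1] "read" : N
          [1,2] "map" : (NP/S)\N
        [2,3] "idea" : S
      [3,4] "park" : ((S\N)/(N\S))\NP
    [4,5] "no" : N\S
  [5,8] S\(S\N)   <
    [5,7] NP   >
      [5,6] NP/(NP\S)   >T
        [5,6] "this" : S
      [6,7] "the" : NP\S
    [7,8] "today" : (S\(S\N))\NP

[0,1] N  lex  "read"
[1,2] (NP/S)\N  lex  "map"
[0,2] NP/S  <  k=1
[2,3] S  lex  "idea"
[0,3] NP  >  k=2
[3,4] ((S\N)/(N\S))\NP  lex  "park"
[0,4] (S\N)/(N\S)  <  k=3
[4,5] N\S  lex  "no"
[0,5] S\N  >  k=4
[5,6] S  lex  "this"
[5,6] NP/(NP\S)  >T
[6,7] NP\S  lex  "the"
[5,7] NP  >  k=6
[7,8] (S\(S\N))\NP  lex  "today"
[5,8] S\(S\N)  <  k=7
[0,8] S  <  k=5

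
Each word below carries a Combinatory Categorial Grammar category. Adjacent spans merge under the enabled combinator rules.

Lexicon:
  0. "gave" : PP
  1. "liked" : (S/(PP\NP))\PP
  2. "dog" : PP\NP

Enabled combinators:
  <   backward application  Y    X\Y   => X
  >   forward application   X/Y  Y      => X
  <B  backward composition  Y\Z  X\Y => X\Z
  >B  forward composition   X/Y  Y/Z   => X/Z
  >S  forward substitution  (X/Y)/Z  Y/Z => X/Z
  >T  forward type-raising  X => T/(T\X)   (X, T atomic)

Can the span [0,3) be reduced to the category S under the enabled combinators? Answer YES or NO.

[0,3] S   >
  [0,2] S/(PP\NP)   <
    [0,1] "gave" : PP
    [1,2] "liked" : (S/(PP\NP))\PP
  [2,3] "dog" : PP\NP

YES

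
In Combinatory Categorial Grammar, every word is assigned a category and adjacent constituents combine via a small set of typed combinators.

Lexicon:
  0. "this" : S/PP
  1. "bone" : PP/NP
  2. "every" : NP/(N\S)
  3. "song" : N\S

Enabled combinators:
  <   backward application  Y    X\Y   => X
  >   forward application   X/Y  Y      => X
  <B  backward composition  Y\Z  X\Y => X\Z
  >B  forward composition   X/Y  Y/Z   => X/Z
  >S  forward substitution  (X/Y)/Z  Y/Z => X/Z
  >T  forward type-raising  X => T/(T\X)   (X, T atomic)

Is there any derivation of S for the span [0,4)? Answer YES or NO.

[0,4] S   >
  [0,2] S/NP   >B
    [0,1] "this" : S/PP
    [1,2] "bone" : PP/NP
  [2,4] NP   >
    [2,3] "every" : NP/(N\S)
    [3,4] "song" : N\S

YES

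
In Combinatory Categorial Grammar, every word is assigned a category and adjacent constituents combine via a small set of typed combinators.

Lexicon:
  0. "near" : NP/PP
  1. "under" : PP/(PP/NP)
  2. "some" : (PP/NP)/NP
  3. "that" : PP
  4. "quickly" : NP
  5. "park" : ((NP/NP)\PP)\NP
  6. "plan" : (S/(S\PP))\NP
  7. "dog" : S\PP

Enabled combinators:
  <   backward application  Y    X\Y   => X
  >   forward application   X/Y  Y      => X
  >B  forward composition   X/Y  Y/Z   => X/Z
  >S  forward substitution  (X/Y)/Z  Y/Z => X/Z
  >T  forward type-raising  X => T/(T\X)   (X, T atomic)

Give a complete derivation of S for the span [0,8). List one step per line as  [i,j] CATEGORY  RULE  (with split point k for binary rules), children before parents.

[0,8] S   >
  [0,7] S/(S\PP)   <
    [0,6] NP   >
      [0,1] "near" : NP/PP
      [1,6] PP   >
        [1,2] "under" : PP/(PP/NP)
        [2,6] PP/NP   >S
          [2,3] "some" : (PP/NP)/NP
          [3,6] NP/NP   <
            [3,4] "that" : PP
            [4,6] (NP/NP)\PP   <
              [4,5] "quickly" : NP
              [5,6] "park" : ((NP/NP)\PP)\NP
    [6,7] "plan" : (S/(S\PP))\NP
  [7,8] "dog" : S\PP

[0,1] NP/PP  lex  "near"
[1,2] PP/(PP/NP)  lex  "under"
[2,3] (PP/NP)/NP  lex  "some"
[3,4] PP  lex  "that"
[4,5] NP  lex  "quickly"
[5,6] ((NP/NP)\PP)\NP  lex  "park"
[4,6] (NP/NP)\PP  <  k=5
[3,6] NP/NP  <  k=4
[2,6] PP/NP  >S  k=3
[1,6] PP  >  k=2
[0,6] NP  >  k=1
[6,7] (S/(S\PP))\NP  lex  "plan"
[0,7] S/(S\PP)  <  k=6
[7,8] S\PP  lex  "dog"
[0,8] S  >  k=7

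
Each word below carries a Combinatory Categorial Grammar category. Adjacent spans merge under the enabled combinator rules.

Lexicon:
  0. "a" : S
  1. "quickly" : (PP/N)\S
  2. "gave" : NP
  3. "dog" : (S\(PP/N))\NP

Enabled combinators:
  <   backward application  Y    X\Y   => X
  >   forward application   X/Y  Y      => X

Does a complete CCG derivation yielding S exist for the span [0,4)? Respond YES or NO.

YES

[0,4] S   <
  [0,2] PP/N   <
    [0,1] "a" : S
    [1,2] "quickly" : (PP/N)\S
  [2,4] S\(PP/N)   <
    [2,3] "gave" : NP
    [3,4] "dog" : (S\(PP/N))\NP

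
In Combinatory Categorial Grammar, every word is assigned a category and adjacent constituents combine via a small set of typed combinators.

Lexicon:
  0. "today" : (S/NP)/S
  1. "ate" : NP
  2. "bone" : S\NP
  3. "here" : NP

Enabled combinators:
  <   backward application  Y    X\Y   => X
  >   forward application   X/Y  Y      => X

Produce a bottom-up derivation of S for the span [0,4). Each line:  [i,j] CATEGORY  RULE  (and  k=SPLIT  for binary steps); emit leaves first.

[0,1] (S/NP)/S  lex  "today"
[1,2] NP  lex  "ate"
[2,3] S\NP  lex  "bone"
[1,3] S  <  k=2
[0,3] S/NP  >  k=1
[3,4] NP  lex  "here"
[0,4] S  >  k=3

[0,4] S   >
  [0,3] S/NP   >
    [0,1] "today" : (S/NP)/S
    [1,3] S   <
      [1,2] "ate" : NP
      [2,3] "bone" : S\NP
  [3,4] "here" : NP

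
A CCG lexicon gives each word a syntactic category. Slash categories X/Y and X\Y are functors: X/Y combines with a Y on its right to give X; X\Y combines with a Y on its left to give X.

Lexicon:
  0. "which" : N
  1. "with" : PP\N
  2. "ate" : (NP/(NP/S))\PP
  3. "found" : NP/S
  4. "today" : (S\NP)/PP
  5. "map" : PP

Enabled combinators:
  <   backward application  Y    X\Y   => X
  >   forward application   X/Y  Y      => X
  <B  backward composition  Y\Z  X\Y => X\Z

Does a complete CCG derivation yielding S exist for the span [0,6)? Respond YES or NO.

[0,6] S   <
  [0,4] NP   >
    [0,3] NP/(NP/S)   <
      [0,2] PP   <
        [0,1] "which" : N
        [1,2] "with" : PP\N
      [2,3] "ate" : (NP/(NP/S))\PP
    [3,4] "found" : NP/S
  [4,6] S\NP   >
    [4,5] "today" : (S\NP)/PP
    [5,6] "map" : PP

YES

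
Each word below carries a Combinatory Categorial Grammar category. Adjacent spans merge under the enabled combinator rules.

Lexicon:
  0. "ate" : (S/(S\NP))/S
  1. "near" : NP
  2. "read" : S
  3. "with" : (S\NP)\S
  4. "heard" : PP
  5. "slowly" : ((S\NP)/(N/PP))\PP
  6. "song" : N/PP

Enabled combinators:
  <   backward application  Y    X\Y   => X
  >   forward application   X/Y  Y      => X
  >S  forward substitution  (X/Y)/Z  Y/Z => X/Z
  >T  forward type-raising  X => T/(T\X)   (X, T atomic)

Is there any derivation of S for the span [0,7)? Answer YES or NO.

YES

[0,7] S   >
  [0,4] S/(S\NP)   >
    [0,1] "ate" : (S/(S\NP))/S
    [1,4] S   >
      [1,2] S/(S\NP)   >T
        [1,2] "near" : NP
      [2,4] S\NP   <
        [2,3] "read" : S
        [3,4] "with" : (S\NP)\S
  [4,7] S\NP   >
    [4,6] (S\NP)/(N/PP)   <
      [4,5] "heard" : PP
      [5,6] "slowly" : ((S\NP)/(N/PP))\PP
    [6,7] "song" : N/PP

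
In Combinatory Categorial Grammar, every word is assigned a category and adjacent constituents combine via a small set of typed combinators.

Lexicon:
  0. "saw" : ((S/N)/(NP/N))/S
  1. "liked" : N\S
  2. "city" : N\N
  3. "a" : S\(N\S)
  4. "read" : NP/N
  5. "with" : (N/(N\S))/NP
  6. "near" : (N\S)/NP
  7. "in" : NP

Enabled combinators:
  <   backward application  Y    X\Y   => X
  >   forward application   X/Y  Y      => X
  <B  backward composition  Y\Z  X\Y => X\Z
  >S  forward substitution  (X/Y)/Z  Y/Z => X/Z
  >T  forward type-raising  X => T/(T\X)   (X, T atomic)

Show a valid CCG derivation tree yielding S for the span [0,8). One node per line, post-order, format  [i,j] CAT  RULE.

[0,8] S   >
  [0,5] S/N   >
    [0,4] (S/N)/(NP/N)   >
      [0,1] "saw" : ((S/N)/(NP/N))/S
      [1,4] S   <
        [1,3] N\S   <B
          [1,2] "liked" : N\S
          [2,3] "city" : N\N
        [3,4] "a" : S\(N\S)
    [4,5] "read" : NP/N
  [5,8] N   >
    [5,7] N/NP   >S
      [5,6] "with" : (N/(N\S))/NP
      [6,7] "near" : (N\S)/NP
    [7,8] "in" : NP

[0,1] ((S/N)/(NP/N))/S  lex  "saw"
[1,2] N\S  lex  "liked"
[2,3] N\N  lex  "city"
[1,3] N\S  <B  k=2
[3,4] S\(N\S)  lex  "a"
[1,4] S  <  k=3
[0,4] (S/N)/(NP/N)  >  k=1
[4,5] NP/N  lex  "read"
[0,5] S/N  >  k=4
[5,6] (N/(N\S))/NP  lex  "with"
[6,7] (N\S)/NP  lex  "near"
[5,7] N/NP  >S  k=6
[7,8] NP  lex  "in"
[5,8] N  >  k=7
[0,8] S  >  k=5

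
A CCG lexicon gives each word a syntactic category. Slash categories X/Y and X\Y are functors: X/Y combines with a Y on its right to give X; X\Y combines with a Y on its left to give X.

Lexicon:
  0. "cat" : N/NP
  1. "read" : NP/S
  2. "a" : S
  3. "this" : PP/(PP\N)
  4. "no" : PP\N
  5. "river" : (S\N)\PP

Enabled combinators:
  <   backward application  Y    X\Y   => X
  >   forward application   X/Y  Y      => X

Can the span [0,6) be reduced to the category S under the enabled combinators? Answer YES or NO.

YES

[0,6] S   <
  [0,3] N   >
    [0,1] "cat" : N/NP
    [1,3] NP   >
      [1,2] "read" : NP/S
      [2,3] "a" : S
  [3,6] S\N   <
    [3,5] PP   >
      [3,4] "this" : PP/(PP\N)
      [4,5] "no" : PP\N
    [5,6] "river" : (S\N)\PP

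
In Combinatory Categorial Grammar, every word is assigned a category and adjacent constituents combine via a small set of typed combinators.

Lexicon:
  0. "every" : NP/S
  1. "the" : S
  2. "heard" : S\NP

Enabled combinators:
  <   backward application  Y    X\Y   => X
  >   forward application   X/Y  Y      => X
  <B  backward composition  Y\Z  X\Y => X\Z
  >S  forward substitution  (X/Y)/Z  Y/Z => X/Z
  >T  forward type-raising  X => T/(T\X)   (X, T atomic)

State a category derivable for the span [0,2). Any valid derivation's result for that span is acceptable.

[0,3] S   <
  [0,2] NP   >
    [0,1] "every" : NP/S
    [1,2] "the" : S
  [2,3] "heard" : S\NP

NP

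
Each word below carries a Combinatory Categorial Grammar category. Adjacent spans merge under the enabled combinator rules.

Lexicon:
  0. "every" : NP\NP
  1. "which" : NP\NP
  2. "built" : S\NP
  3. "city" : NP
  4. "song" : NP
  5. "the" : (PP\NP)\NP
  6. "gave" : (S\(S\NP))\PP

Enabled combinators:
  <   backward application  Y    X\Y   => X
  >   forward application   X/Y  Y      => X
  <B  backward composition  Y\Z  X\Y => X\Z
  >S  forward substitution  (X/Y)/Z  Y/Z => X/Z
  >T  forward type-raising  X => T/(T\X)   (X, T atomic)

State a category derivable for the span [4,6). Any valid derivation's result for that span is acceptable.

[0,7] S   <
  [0,3] S\NP   <B
    [0,2] NP\NP   <B
      [0,1] "every" : NP\NP
      [1,2] "which" : NP\NP
    [2,3] "built" : S\NP
  [3,7] S\(S\NP)   <
    [3,6] PP   <
      [3,4] "city" : NP
      [4,6] PP\NP   <
        [4,5] "song" : NP
        [5,6] "the" : (PP\NP)\NP
    [6,7] "gave" : (S\(S\NP))\PP

PP\NP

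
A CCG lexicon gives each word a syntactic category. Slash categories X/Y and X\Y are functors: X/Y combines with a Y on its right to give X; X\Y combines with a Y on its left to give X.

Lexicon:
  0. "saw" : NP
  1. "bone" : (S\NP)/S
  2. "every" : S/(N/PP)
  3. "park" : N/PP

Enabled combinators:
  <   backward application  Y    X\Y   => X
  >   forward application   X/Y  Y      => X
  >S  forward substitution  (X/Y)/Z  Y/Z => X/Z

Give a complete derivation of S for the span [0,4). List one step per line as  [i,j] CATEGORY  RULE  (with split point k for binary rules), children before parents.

[0,4] S   <
  [0,1] "saw" : NP
  [1,4] S\NP   >
    [1,2] "bone" : (S\NP)/S
    [2,4] S   >
      [2,3] "every" : S/(N/PP)
      [3,4] "park" : N/PP

[0,1] NP  lex  "saw"
[1,2] (S\NP)/S  lex  "bone"
[2,3] S/(N/PP)  lex  "every"
[3,4] N/PP  lex  "park"
[2,4] S  >  k=3
[1,4] S\NP  >  k=2
[0,4] S  <  k=1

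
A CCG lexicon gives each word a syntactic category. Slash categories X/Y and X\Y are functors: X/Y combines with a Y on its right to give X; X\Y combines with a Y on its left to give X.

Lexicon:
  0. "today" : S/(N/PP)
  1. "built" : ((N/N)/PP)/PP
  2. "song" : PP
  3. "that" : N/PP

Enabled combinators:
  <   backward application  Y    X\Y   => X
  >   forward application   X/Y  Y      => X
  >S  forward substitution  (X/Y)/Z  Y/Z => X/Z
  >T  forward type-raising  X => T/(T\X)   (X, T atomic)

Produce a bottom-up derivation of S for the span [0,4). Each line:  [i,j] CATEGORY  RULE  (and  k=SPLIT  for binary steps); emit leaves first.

[0,4] S   >
  [0,1] "today" : S/(N/PP)
  [1,4] N/PP   >S
    [1,3] (N/N)/PP   >
      [1,2] "built" : ((N/N)/PP)/PP
      [2,3] "song" : PP
    [3,4] "that" : N/PP

[0,1] S/(N/PP)  lex  "today"
[1,2] ((N/N)/PP)/PP  lex  "built"
[2,3] PP  lex  "song"
[1,3] (N/N)/PP  >  k=2
[3,4] N/PP  lex  "that"
[1,4] N/PP  >S  k=3
[0,4] S  >  k=1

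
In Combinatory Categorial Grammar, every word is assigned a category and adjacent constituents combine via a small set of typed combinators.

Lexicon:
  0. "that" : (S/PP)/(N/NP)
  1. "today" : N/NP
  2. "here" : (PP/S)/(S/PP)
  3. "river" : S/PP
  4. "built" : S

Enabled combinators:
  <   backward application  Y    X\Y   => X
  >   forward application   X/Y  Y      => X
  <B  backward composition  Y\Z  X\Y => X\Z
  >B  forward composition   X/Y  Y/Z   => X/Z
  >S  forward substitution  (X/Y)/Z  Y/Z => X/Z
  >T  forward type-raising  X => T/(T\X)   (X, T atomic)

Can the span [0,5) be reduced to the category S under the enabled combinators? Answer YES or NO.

YES

[0,5] S   >
  [0,2] S/PP   >
    [0,1] "that" : (S/PP)/(N/NP)
    [1,2] "today" : N/NP
  [2,5] PP   >
    [2,4] PP/S   >
      [2,3] "here" : (PP/S)/(S/PP)
      [3,4] "river" : S/PP
    [4,5] "built" : S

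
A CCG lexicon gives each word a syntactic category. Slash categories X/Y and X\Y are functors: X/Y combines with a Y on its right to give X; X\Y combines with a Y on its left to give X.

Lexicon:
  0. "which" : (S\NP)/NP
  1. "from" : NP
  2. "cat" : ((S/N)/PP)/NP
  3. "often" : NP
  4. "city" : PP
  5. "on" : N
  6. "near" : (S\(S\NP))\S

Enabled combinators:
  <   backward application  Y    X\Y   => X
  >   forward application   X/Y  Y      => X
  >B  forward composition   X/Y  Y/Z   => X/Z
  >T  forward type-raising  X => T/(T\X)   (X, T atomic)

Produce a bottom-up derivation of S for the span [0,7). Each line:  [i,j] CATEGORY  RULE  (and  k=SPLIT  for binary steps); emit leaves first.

[0,7] S   <
  [0,2] S\NP   >
    [0,1] "which" : (S\NP)/NP
    [1,2] "from" : NP
  [2,7] S\(S\NP)   <
    [2,6] S   >
      [2,5] S/N   >
        [2,4] (S/N)/PP   >
          [2,3] "cat" : ((S/N)/PP)/NP
          [3,4] "often" : NP
        [4,5] "city" : PP
      [5,6] "on" : N
    [6,7] "near" : (S\(S\NP))\S

[0,1] (S\NP)/NP  lex  "which"
[1,2] NP  lex  "from"
[0,2] S\NP  >  k=1
[2,3] ((S/N)/PP)/NP  lex  "cat"
[3,4] NP  lex  "often"
[2,4] (S/N)/PP  >  k=3
[4,5] PP  lex  "city"
[2,5] S/N  >  k=4
[5,6] N  lex  "on"
[2,6] S  >  k=5
[6,7] (S\(S\NP))\S  lex  "near"
[2,7] S\(S\NP)  <  k=6
[0,7] S  <  k=2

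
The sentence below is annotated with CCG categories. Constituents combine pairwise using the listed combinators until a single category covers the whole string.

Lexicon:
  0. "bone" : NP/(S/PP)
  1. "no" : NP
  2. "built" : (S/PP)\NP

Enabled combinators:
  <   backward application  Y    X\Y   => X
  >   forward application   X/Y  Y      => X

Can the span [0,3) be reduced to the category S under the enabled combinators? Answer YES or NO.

NO

NP/(S/PP) NP (S/PP)\NP
CKY chart[0,3] = {NP}; S ∉ chart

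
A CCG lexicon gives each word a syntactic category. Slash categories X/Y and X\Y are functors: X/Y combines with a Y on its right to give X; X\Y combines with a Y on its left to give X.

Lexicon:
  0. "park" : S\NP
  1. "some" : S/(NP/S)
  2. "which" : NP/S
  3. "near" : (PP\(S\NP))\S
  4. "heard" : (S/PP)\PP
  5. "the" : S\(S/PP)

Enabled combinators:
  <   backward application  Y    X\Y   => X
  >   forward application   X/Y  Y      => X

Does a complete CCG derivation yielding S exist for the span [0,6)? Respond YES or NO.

[0,6] S   <
  [0,5] S/PP   <
    [0,4] PP   <
      [0,1] "park" : S\NP
      [1,4] PP\(S\NP)   <
        [1,3] S   >
          [1,2] "some" : S/(NP/S)
          [2,3] "which" : NP/S
        [3,4] "near" : (PP\(S\NP))\S
    [4,5] "heard" : (S/PP)\PP
  [5,6] "the" : S\(S/PP)

YES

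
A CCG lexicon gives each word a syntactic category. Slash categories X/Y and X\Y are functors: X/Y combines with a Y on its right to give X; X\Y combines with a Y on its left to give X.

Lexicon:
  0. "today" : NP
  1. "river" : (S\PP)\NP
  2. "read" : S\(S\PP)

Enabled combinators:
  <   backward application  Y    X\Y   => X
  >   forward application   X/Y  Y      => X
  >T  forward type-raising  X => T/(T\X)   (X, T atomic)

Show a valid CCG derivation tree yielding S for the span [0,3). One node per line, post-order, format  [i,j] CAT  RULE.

[0,3] S   <
  [0,2] S\PP   <
    [0,1] "today" : NP
    [1,2] "river" : (S\PP)\NP
  [2,3] "read" : S\(S\PP)

[0,1] NP  lex  "today"
[1,2] (S\PP)\NP  lex  "river"
[0,2] S\PP  <  k=1
[2,3] S\(S\PP)  lex  "read"
[0,3] S  <  k=2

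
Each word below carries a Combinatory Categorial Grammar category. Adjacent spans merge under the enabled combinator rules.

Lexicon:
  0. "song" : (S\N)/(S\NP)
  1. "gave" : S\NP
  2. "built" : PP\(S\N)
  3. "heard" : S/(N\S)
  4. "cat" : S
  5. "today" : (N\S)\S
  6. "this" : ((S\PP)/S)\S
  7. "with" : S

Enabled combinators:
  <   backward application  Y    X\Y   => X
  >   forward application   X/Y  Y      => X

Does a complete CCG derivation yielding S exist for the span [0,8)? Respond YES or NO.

YES

[0,8] S   <
  [0,3] PP   <
    [0,2] S\N   >
      [0,1] "song" : (S\N)/(S\NP)
      [1,2] "gave" : S\NP
    [2,3] "built" : PP\(S\N)
  [3,8] S\PP   >
    [3,7] (S\PP)/S   <
      [3,6] S   >
        [3,4] "heard" : S/(N\S)
        [4,6] N\S   <
          [4,5] "cat" : S
          [5,6] "today" : (N\S)\S
      [6,7] "this" : ((S\PP)/S)\S
    [7,8] "with" : S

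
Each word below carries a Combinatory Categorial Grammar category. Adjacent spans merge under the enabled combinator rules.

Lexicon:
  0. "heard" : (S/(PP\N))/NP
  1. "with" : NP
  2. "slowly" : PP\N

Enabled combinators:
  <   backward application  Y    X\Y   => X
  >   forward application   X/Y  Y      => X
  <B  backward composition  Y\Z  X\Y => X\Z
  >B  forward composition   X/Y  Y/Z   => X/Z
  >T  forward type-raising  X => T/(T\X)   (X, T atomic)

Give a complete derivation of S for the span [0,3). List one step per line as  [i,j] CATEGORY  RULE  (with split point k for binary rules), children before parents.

[0,3] S   >
  [0,2] S/(PP\N)   >
    [0,1] "heard" : (S/(PP\N))/NP
    [1,2] "with" : NP
  [2,3] "slowly" : PP\N

[0,1] (S/(PP\N))/NP  lex  "heard"
[1,2] NP  lex  "with"
[0,2] S/(PP\N)  >  k=1
[2,3] PP\N  lex  "slowly"
[0,3] S  >  k=2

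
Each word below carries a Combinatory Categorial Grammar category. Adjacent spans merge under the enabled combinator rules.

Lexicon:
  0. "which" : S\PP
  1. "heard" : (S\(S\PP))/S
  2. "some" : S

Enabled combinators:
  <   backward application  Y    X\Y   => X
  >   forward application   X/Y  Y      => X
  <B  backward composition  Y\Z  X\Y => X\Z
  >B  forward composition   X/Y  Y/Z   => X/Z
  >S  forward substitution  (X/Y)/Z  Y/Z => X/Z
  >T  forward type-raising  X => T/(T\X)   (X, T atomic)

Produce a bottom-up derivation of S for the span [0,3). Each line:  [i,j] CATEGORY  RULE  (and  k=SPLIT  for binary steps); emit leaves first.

[0,1] S\PP  lex  "which"
[1,2] (S\(S\PP))/S  lex  "heard"
[2,3] S  lex  "some"
[1,3] S\(S\PP)  >  k=2
[0,3] S  <  k=1

[0,3] S   <
  [0,1] "which" : S\PP
  [1,3] S\(S\PP)   >
    [1,2] "heard" : (S\(S\PP))/S
    [2,3] "some" : S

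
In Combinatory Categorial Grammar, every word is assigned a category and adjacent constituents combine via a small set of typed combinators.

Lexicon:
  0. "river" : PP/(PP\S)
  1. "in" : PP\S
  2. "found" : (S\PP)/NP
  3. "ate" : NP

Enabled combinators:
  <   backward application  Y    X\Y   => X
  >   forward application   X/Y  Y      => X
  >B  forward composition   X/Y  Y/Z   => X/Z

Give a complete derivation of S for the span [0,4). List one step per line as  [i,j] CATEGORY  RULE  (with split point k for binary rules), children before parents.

[0,4] S   <
  [0,2] PP   >
    [0,1] "river" : PP/(PP\S)
    [1,2] "in" : PP\S
  [2,4] S\PP   >
    [2,3] "found" : (S\PP)/NP
    [3,4] "ate" : NP

[0,1] PP/(PP\S)  lex  "river"
[1,2] PP\S  lex  "in"
[0,2] PP  >  k=1
[2,3] (S\PP)/NP  lex  "found"
[3,4] NP  lex  "ate"
[2,4] S\PP  >  k=3
[0,4] S  <  k=2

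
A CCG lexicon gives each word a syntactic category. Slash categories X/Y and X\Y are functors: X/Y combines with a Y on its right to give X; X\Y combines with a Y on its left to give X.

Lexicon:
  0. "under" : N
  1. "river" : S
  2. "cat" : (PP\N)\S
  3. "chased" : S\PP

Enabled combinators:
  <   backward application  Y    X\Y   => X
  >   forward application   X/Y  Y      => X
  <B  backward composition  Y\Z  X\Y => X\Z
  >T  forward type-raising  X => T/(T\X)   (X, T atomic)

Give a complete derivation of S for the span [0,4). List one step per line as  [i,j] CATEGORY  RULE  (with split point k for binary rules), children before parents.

[0,4] S   <
  [0,3] PP   >
    [0,1] PP/(PP\N)   >T
      [0,1] "under" : N
    [1,3] PP\N   <
      [1,2] "river" : S
      [2,3] "cat" : (PP\N)\S
  [3,4] "chased" : S\PP

[0,1] N  lex  "under"
[0,1] PP/(PP\N)  >T
[1,2] S  lex  "river"
[2,3] (PP\N)\S  lex  "cat"
[1,3] PP\N  <  k=2
[0,3] PP  >  k=1
[3,4] S\PP  lex  "chased"
[0,4] S  <  k=3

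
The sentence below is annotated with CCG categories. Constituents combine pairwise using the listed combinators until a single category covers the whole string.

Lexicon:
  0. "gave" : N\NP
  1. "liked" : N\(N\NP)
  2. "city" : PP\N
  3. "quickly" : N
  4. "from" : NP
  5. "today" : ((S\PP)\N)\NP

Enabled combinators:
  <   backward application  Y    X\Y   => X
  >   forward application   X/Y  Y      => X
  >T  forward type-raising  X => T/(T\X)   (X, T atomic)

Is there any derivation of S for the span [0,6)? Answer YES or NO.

[0,6] S   <
  [0,3] PP   <
    [0,2] N   <
      [0,1] "gave" : N\NP
      [1,2] "liked" : N\(N\NP)
    [2,3] "city" : PP\N
  [3,6] S\PP   <
    [3,4] "quickly" : N
    [4,6] (S\PP)\N   <
      [4,5] "from" : NP
      [5,6] "today" : ((S\PP)\N)\NP

YES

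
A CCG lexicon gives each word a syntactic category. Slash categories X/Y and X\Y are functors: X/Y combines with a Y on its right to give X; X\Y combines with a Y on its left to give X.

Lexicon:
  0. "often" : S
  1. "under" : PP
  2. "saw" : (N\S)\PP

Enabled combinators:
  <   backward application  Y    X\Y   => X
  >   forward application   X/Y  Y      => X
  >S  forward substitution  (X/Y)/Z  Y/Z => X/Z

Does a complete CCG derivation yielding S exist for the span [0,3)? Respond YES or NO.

NO

S PP (N\S)\PP
CKY chart[0,3] = {N}; S ∉ chart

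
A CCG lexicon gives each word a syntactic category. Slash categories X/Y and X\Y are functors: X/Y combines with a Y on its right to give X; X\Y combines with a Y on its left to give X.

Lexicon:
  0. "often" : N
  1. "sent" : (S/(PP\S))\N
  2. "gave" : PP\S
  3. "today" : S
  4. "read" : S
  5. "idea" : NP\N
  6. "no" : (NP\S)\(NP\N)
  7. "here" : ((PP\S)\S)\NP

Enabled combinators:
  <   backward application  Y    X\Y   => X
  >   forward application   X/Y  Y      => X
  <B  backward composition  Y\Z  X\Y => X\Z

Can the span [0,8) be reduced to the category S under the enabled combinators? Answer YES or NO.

N (S/(PP\S))\N PP\S S S NP\N (NP\S)\(NP\N) ((PP\S)\S)\NP
CKY chart[0,8] = {PP}; S ∉ chart

NO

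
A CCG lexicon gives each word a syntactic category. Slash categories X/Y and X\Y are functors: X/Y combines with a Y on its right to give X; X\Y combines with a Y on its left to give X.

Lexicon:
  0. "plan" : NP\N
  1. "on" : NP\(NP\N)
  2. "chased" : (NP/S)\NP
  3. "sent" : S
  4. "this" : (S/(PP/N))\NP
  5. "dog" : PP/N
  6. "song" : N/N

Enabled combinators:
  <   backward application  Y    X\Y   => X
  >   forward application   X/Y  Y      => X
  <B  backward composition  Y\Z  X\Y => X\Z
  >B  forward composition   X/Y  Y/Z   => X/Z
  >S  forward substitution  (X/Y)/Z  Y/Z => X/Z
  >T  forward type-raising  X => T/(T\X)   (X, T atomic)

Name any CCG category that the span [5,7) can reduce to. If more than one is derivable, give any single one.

[0,7] S   >
  [0,5] S/(PP/N)   <
    [0,4] NP   >
      [0,3] NP/S   <
        [0,2] NP   <
          [0,1] "plan" : NP\N
          [1,2] "on" : NP\(NP\N)
        [2,3] "chased" : (NP/S)\NP
      [3,4] "sent" : S
    [4,5] "this" : (S/(PP/N))\NP
  [5,7] PP/N   >B
    [5,6] "dog" : PP/N
    [6,7] "song" : N/N

PP/N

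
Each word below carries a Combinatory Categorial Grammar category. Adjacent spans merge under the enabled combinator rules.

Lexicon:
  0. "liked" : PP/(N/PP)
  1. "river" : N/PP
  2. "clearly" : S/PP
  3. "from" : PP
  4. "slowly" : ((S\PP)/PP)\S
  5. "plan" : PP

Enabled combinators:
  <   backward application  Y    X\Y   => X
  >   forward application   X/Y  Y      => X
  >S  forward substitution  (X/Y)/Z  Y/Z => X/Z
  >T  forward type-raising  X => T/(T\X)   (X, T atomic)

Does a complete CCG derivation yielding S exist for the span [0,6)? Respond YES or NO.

[0,6] S   <
  [0,2] PP   >
    [0,1] "liked" : PP/(N/PP)
    [1,2] "river" : N/PP
  [2,6] S\PP   >
    [2,5] (S\PP)/PP   <
      [2,4] S   >
        [2,3] "clearly" : S/PP
        [3,4] "from" : PP
      [4,5] "slowly" : ((S\PP)/PP)\S
    [5,6] "plan" : PP

YES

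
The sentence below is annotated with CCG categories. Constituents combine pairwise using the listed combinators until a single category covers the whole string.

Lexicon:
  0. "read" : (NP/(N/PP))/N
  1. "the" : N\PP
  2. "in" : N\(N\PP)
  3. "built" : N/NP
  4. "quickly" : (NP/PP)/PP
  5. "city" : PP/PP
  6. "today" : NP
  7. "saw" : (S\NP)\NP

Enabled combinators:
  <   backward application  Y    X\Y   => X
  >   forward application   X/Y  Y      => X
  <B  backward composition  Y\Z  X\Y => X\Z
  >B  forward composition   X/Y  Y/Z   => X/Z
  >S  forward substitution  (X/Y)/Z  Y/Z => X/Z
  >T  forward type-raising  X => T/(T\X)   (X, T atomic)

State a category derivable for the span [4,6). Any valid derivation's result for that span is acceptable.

[0,8] S   <
  [0,6] NP   >
    [0,3] NP/(N/PP)   >
      [0,1] "read" : (NP/(N/PP))/N
      [1,3] N   <
        [1,2] "the" : N\PP
        [2,3] "in" : N\(N\PP)
    [3,6] N/PP   >B
      [3,4] "built" : N/NP
      [4,6] NP/PP   >S
        [4,5] "quickly" : (NP/PP)/PP
        [5,6] "city" : PP/PP
  [6,8] S\NP   <
    [6,7] "today" : NP
    [7,8] "saw" : (S\NP)\NP

NP/PP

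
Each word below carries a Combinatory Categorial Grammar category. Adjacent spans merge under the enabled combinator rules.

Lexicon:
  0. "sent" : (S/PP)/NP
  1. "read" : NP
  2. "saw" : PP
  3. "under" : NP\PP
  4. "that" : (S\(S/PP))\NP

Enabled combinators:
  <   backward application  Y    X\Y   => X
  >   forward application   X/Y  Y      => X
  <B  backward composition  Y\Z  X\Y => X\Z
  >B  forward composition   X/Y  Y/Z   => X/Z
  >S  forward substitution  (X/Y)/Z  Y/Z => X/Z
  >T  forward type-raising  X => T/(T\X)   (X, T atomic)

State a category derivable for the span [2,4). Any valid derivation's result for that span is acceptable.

NP

[0,5] S   <
  [0,2] S/PP   >
    [0,1] "sent" : (S/PP)/NP
    [1,2] "read" : NP
  [2,5] S\(S/PP)   <
    [2,4] NP   >
      [2,3] NP/(NP\PP)   >T
        [2,3] "saw" : PP
      [3,4] "under" : NP\PP
    [4,5] "that" : (S\(S/PP))\NP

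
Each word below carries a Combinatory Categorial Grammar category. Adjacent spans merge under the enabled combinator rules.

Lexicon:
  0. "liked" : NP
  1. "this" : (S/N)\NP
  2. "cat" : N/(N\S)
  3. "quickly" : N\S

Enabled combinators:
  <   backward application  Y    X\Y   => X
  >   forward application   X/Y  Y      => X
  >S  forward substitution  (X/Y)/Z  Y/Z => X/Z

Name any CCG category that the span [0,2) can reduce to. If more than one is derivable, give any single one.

[0,4] S   >
  [0,2] S/N   <
    [0,1] "liked" : NP
    [1,2] "this" : (S/N)\NP
  [2,4] N   >
    [2,3] "cat" : N/(N\S)
    [3,4] "quickly" : N\S

S/N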